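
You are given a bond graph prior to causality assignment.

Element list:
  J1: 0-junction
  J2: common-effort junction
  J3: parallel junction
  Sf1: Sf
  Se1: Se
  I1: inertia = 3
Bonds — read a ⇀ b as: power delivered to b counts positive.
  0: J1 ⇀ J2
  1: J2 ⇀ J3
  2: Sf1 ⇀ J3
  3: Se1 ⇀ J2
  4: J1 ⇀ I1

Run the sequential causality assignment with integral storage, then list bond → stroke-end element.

β0 stroke at J1
β1 stroke at J3
β2 stroke at Sf1
β3 stroke at J2
β4 stroke at I1

β2 stroke→Sf1  (source Sf1 imposes f)
β3 stroke→J2  (Se1 fixes effort; stroke away)
β0 stroke→J1  (J2 effort already set via bond 3)
β1 stroke→J3  (J2: bond 3 brought effort, rest push out)
β4 stroke→I1  (common-e at J1 fixed by 0)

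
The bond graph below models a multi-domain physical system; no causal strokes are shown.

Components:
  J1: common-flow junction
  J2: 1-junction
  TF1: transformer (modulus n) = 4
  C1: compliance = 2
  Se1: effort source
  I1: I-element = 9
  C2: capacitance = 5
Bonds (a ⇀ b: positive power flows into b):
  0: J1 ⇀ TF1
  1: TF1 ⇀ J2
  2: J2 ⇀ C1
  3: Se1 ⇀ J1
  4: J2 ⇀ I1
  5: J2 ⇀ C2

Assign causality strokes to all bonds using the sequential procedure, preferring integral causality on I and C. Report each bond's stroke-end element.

b0 |TF1
b1 |J2
b2 |J2
b3 |J1
b4 |I1
b5 |J2

bond 3 stroke at J1  (Se1: effort source, stroke at far end)
bond 0 stroke at TF1  (J1: last free bond brings flow in)
bond 1 stroke at J2  (through TF1, causality passes straight; one stroke at TF1)
bond 2 stroke at J2  (C1 outputs effort q/C1)
bond 4 stroke at I1  (prefer integral on I1)
bond 5 stroke at J2  (J2 flow already set via bond 4)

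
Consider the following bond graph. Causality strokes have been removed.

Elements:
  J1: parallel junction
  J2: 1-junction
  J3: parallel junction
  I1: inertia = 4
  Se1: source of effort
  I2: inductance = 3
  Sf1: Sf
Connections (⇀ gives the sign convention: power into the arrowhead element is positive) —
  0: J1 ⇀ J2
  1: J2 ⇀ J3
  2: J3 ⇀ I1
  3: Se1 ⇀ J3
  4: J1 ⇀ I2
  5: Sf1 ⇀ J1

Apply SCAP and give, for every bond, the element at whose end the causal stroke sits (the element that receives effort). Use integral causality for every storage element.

bond 0 →J1
bond 1 →J2
bond 2 →I1
bond 3 →J3
bond 4 →I2
bond 5 →Sf1

b3 stroke at J3  (source Se1 imposes e)
b5 stroke at Sf1  (Sf1: flow source, stroke at near end)
b1 stroke at J2  (0-jn J3 has e-setter on 3)
b2 stroke at I1  (J3 effort already set via bond 3)
b0 stroke at J1  (J2 needs exactly one f-in)
b4 stroke at I2  (J1 effort already set via bond 0)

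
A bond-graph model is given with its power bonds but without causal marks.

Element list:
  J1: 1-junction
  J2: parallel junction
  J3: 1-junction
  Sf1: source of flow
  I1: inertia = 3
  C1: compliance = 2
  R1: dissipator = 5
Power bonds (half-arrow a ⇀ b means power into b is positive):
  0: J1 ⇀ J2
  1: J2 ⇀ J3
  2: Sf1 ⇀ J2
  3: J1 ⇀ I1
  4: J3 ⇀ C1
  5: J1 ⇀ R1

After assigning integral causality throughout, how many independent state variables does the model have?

#2 |Sf1  (Sf1: flow source, stroke at near end)
#3 |I1  (I1: I, integral causality)
#0 |J1  (common-f at J1 fixed by 3)
#5 |J1  (common-f at J1 fixed by 3)
#1 |J2  (J2 needs exactly one e-in)
#4 |J3  (1-jn J3 has f-setter on 1)

2  (C1, I1 all integral)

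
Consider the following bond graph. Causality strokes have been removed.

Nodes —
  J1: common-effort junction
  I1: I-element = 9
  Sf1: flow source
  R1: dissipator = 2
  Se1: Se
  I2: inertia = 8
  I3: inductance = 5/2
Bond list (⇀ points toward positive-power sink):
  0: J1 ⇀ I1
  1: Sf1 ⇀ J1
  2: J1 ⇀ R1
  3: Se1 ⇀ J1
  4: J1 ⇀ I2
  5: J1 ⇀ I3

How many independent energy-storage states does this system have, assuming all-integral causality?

#1 stroke→Sf1  (Sf1 fixes flow; stroke at Sf1)
#3 stroke→J1  (Se1 fixes effort; stroke away)
#0 stroke→I1  (J1: bond 3 brought effort, rest push out)
#2 stroke→R1  (J1: bond 3 brought effort, rest push out)
#4 stroke→I2  (J1 effort already set via bond 3)
#5 stroke→I3  (J1 effort already set via bond 3)

3  (I1, I2, I3 all integral)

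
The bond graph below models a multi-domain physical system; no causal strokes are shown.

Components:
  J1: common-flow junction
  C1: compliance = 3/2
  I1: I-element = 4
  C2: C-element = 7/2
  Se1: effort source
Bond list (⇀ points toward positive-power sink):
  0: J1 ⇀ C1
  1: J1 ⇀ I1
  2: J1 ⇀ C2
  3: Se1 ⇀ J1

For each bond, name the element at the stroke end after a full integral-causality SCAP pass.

bond 0 |J1
bond 1 |I1
bond 2 |J1
bond 3 |J1

#3 |J1  (Se1 (Se) sets effort on bond)
#0 |J1  (C1 integral (e out))
#1 |I1  (I1: I, integral causality)
#2 |J1  (J1 flow already set via bond 1)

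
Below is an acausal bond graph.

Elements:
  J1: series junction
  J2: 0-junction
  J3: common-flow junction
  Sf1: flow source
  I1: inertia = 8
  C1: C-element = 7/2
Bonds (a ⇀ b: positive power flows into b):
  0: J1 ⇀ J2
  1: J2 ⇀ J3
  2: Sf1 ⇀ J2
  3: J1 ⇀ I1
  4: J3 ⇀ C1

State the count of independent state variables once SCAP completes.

bond 2 stroke at Sf1  (source Sf1 imposes f)
bond 3 stroke at I1  (I1 integral (f out))
bond 0 stroke at J1  (common-f at J1 fixed by 3)
bond 1 stroke at J2  (J2 needs exactly one e-in)
bond 4 stroke at J3  (1-jn J3 has f-setter on 1)

2  (C1, I1 all integral)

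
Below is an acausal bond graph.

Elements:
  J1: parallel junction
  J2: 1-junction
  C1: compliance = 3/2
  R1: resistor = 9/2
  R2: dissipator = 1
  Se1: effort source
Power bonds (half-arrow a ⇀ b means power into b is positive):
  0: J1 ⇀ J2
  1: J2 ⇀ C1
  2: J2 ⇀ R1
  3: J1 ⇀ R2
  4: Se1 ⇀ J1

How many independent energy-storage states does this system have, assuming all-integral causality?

b4 →J1  (Se1 fixes effort; stroke away)
b0 →J2  (J1 effort already set via bond 4)
b3 →R2  (common-e at J1 fixed by 4)
b1 →J2  (prefer integral on C1)
b2 →R1  (closing 1-jn rule on J2)

1  (C1 all integral)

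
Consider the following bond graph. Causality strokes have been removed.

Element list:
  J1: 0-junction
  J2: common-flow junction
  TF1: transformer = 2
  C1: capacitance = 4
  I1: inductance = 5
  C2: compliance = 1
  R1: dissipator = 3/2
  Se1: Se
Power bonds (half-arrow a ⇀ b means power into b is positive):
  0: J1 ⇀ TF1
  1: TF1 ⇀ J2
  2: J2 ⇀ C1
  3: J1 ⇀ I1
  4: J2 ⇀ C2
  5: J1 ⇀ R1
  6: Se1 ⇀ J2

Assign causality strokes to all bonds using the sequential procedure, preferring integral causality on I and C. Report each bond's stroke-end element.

β6 stroke at J2  (Se1: effort source, stroke at far end)
β2 stroke at J2  (C1 integral (e out))
β3 stroke at I1  (prefer integral on I1)
β4 stroke at J2  (C2 outputs effort q/C2)
β1 stroke at TF1  (J2: last free bond brings flow in)
β0 stroke at J1  (TF TF1: opposite of bond 1)
β5 stroke at R1  (J1 effort already set via bond 0)

bond 0 stroke at J1
bond 1 stroke at TF1
bond 2 stroke at J2
bond 3 stroke at I1
bond 4 stroke at J2
bond 5 stroke at R1
bond 6 stroke at J2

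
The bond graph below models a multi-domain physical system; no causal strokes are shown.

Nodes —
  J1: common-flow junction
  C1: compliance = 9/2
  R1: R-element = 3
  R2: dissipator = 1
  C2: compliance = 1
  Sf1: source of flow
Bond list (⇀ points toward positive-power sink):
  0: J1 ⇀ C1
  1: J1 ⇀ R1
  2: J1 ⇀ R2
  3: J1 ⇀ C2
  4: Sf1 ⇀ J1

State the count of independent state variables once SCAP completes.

#4 stroke at Sf1  (Sf1 fixes flow; stroke at Sf1)
#0 stroke at J1  (J1 flow already set via bond 4)
#1 stroke at J1  (J1: bond 4 brought flow, rest push out)
#2 stroke at J1  (1-jn J1 has f-setter on 4)
#3 stroke at J1  (J1 flow already set via bond 4)

2  (C1, C2 all integral)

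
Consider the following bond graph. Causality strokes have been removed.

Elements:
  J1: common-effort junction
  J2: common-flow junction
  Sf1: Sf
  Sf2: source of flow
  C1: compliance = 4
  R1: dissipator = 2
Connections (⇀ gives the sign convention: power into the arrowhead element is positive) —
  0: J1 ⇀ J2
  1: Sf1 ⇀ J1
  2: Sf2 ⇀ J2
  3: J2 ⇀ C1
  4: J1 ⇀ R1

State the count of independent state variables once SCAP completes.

bond 1 stroke→Sf1  (source Sf1 imposes f)
bond 2 stroke→Sf2  (Sf2 (Sf) sets flow on bond)
bond 0 stroke→J2  (J2 flow already set via bond 2)
bond 3 stroke→J2  (J2: bond 2 brought flow, rest push out)
bond 4 stroke→J1  (J1 needs exactly one e-in)

1  (C1 all integral)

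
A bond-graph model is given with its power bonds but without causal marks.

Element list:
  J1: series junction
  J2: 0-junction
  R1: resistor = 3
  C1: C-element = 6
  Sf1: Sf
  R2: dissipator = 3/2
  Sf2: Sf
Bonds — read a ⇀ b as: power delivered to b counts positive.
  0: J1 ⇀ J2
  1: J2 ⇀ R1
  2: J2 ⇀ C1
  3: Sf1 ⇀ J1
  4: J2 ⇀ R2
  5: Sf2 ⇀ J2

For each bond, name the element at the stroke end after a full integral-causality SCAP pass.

β3 stroke→Sf1  (Sf1: flow source, stroke at near end)
β5 stroke→Sf2  (Sf2 fixes flow; stroke at Sf2)
β0 stroke→J1  (J1 flow already set via bond 3)
β2 stroke→J2  (C1 outputs effort q/C1)
β1 stroke→R1  (common-e at J2 fixed by 2)
β4 stroke→R2  (J2: bond 2 brought effort, rest push out)

β0 →J1
β1 →R1
β2 →J2
β3 →Sf1
β4 →R2
β5 →Sf2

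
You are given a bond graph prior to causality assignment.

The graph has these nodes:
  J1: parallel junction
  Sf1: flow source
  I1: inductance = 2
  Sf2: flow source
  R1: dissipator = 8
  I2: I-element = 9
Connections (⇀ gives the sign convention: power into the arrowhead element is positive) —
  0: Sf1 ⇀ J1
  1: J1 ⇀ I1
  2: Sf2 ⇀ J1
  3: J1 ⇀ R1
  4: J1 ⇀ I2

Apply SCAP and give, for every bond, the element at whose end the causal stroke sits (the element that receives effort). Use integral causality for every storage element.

β0 stroke→Sf1
β1 stroke→I1
β2 stroke→Sf2
β3 stroke→J1
β4 stroke→I2

#0 stroke at Sf1  (source Sf1 imposes f)
#2 stroke at Sf2  (Sf2 (Sf) sets flow on bond)
#1 stroke at I1  (prefer integral on I1)
#4 stroke at I2  (I2 outputs flow p/I2)
#3 stroke at J1  (J1 needs exactly one e-in)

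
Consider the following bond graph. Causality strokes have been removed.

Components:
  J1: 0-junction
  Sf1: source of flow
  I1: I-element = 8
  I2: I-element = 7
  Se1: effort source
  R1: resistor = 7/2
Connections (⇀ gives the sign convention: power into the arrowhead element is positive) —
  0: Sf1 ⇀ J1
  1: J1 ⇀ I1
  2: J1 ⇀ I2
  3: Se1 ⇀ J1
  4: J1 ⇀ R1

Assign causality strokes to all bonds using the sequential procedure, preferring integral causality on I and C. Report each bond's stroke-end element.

#0 stroke→Sf1
#1 stroke→I1
#2 stroke→I2
#3 stroke→J1
#4 stroke→R1

bond 0 |Sf1  (Sf1 fixes flow; stroke at Sf1)
bond 3 |J1  (Se1: effort source, stroke at far end)
bond 1 |I1  (J1 effort already set via bond 3)
bond 2 |I2  (J1 effort already set via bond 3)
bond 4 |R1  (J1: bond 3 brought effort, rest push out)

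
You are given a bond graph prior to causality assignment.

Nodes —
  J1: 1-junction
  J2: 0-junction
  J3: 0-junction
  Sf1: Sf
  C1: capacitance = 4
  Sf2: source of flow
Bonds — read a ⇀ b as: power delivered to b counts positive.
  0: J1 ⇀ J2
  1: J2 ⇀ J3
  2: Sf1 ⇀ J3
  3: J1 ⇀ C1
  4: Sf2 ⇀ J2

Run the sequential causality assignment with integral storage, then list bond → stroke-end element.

β2 stroke→Sf1  (Sf1: flow source, stroke at near end)
β4 stroke→Sf2  (Sf2: flow source, stroke at near end)
β1 stroke→J3  (only one effort-in slot at J3)
β0 stroke→J2  (J2: last free bond brings effort in)
β3 stroke→J1  (1-jn J1 has f-setter on 0)

β0 →J2
β1 →J3
β2 →Sf1
β3 →J1
β4 →Sf2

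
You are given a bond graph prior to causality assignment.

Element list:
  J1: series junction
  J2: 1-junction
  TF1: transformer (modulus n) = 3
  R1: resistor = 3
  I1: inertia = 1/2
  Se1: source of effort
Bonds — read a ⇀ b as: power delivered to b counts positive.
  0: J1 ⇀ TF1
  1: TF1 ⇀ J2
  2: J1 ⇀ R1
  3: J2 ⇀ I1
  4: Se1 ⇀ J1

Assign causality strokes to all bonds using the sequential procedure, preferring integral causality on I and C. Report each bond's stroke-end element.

b4 |J1  (Se1: effort source, stroke at far end)
b3 |I1  (I1 integral (f out))
b1 |J2  (1-jn J2 has f-setter on 3)
b0 |TF1  (TF1: transformer flips bond 1)
b2 |J1  (J1: bond 0 brought flow, rest push out)

bond 0 stroke at TF1
bond 1 stroke at J2
bond 2 stroke at J1
bond 3 stroke at I1
bond 4 stroke at J1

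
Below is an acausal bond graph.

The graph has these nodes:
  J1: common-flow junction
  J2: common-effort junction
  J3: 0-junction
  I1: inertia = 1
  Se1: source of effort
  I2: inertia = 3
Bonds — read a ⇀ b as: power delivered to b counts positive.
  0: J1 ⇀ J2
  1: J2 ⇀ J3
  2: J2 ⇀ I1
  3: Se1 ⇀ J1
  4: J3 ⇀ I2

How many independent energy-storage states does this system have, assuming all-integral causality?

bond 3 stroke→J1  (Se1 (Se) sets effort on bond)
bond 0 stroke→J2  (closing 1-jn rule on J1)
bond 1 stroke→J3  (J2: bond 0 brought effort, rest push out)
bond 2 stroke→I1  (J2: bond 0 brought effort, rest push out)
bond 4 stroke→I2  (J3 effort already set via bond 1)

2  (I1, I2 all integral)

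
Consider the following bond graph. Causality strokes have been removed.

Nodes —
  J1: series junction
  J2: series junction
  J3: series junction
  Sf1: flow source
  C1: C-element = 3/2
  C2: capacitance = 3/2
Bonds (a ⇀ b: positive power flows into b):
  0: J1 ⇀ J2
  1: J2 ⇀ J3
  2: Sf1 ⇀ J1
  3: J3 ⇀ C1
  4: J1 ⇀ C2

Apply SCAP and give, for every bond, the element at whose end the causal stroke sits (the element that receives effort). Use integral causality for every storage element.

β0 stroke at J1
β1 stroke at J2
β2 stroke at Sf1
β3 stroke at J3
β4 stroke at J1

bond 2 stroke at Sf1  (Sf1 (Sf) sets flow on bond)
bond 0 stroke at J1  (J1: bond 2 brought flow, rest push out)
bond 4 stroke at J1  (common-f at J1 fixed by 2)
bond 1 stroke at J2  (common-f at J2 fixed by 0)
bond 3 stroke at J3  (common-f at J3 fixed by 1)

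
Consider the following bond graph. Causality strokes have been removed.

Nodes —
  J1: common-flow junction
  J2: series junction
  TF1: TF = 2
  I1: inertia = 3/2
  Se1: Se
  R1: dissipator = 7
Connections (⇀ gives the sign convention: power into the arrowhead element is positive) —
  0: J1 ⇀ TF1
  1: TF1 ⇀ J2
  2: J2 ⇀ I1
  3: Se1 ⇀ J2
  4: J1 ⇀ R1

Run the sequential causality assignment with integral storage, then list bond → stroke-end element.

bond 0 |TF1
bond 1 |J2
bond 2 |I1
bond 3 |J2
bond 4 |J1

bond 3 |J2  (Se1: effort source, stroke at far end)
bond 2 |I1  (prefer integral on I1)
bond 1 |J2  (J2 flow already set via bond 2)
bond 0 |TF1  (TF1 one-in-one-out from 1)
bond 4 |J1  (J1: bond 0 brought flow, rest push out)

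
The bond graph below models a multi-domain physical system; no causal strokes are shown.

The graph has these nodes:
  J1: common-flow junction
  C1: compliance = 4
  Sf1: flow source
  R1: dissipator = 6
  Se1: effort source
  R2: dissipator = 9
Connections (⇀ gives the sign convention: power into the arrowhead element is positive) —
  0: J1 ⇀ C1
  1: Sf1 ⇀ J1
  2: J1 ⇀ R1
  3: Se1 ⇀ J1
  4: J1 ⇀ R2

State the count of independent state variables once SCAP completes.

1  (C1 all integral)

b1 stroke→Sf1  (Sf1 (Sf) sets flow on bond)
b3 stroke→J1  (Se1 (Se) sets effort on bond)
b0 stroke→J1  (J1 flow already set via bond 1)
b2 stroke→J1  (J1: bond 1 brought flow, rest push out)
b4 stroke→J1  (1-jn J1 has f-setter on 1)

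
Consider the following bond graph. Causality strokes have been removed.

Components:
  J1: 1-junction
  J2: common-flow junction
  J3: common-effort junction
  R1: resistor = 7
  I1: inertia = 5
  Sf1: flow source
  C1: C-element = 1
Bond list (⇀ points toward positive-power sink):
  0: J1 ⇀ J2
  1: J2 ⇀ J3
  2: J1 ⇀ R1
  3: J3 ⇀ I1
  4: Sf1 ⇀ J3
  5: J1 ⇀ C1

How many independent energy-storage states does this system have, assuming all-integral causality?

b4 stroke→Sf1  (Sf1: flow source, stroke at near end)
b3 stroke→I1  (I1 outputs flow p/I1)
b1 stroke→J3  (J3 needs exactly one e-in)
b0 stroke→J2  (common-f at J2 fixed by 1)
b2 stroke→J1  (common-f at J1 fixed by 0)
b5 stroke→J1  (1-jn J1 has f-setter on 0)

2  (C1, I1 all integral)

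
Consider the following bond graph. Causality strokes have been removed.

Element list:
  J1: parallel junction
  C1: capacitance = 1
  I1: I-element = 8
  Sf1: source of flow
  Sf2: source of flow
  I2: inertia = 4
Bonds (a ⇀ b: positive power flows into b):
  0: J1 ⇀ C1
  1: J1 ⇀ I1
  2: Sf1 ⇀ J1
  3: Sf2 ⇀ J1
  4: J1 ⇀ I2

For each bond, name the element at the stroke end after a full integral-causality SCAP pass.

b0 stroke→J1
b1 stroke→I1
b2 stroke→Sf1
b3 stroke→Sf2
b4 stroke→I2

bond 2 |Sf1  (Sf1 (Sf) sets flow on bond)
bond 3 |Sf2  (Sf2: flow source, stroke at near end)
bond 0 |J1  (C1: C, integral causality)
bond 1 |I1  (common-e at J1 fixed by 0)
bond 4 |I2  (J1: bond 0 brought effort, rest push out)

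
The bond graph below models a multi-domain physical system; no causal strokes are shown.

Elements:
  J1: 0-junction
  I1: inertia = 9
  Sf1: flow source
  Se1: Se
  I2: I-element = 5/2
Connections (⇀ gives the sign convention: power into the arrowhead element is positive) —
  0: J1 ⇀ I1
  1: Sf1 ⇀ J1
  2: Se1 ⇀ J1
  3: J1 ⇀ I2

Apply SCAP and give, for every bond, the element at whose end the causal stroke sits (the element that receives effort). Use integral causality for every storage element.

β0 stroke→I1
β1 stroke→Sf1
β2 stroke→J1
β3 stroke→I2

#1 stroke→Sf1  (Sf1 (Sf) sets flow on bond)
#2 stroke→J1  (Se1: effort source, stroke at far end)
#0 stroke→I1  (J1: bond 2 brought effort, rest push out)
#3 stroke→I2  (common-e at J1 fixed by 2)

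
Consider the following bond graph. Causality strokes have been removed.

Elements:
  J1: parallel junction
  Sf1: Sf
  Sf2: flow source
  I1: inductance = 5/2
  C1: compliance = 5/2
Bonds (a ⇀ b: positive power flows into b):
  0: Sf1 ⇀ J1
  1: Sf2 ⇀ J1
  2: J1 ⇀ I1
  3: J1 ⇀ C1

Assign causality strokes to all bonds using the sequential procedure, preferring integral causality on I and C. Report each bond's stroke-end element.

b0 stroke→Sf1
b1 stroke→Sf2
b2 stroke→I1
b3 stroke→J1

bond 0 →Sf1  (source Sf1 imposes f)
bond 1 →Sf2  (source Sf2 imposes f)
bond 2 →I1  (I1 outputs flow p/I1)
bond 3 →J1  (only one effort-in slot at J1)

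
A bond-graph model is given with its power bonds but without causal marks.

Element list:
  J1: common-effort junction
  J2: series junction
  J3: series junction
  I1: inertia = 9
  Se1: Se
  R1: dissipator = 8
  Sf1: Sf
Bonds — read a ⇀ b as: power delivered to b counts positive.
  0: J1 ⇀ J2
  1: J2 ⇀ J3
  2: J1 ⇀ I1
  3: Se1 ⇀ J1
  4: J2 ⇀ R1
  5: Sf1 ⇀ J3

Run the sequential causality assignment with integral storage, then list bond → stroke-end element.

#0 stroke at J2
#1 stroke at J3
#2 stroke at I1
#3 stroke at J1
#4 stroke at J2
#5 stroke at Sf1

bond 3 stroke→J1  (source Se1 imposes e)
bond 5 stroke→Sf1  (Sf1 fixes flow; stroke at Sf1)
bond 0 stroke→J2  (common-e at J1 fixed by 3)
bond 2 stroke→I1  (common-e at J1 fixed by 3)
bond 1 stroke→J3  (1-jn J3 has f-setter on 5)
bond 4 stroke→J2  (J2 flow already set via bond 1)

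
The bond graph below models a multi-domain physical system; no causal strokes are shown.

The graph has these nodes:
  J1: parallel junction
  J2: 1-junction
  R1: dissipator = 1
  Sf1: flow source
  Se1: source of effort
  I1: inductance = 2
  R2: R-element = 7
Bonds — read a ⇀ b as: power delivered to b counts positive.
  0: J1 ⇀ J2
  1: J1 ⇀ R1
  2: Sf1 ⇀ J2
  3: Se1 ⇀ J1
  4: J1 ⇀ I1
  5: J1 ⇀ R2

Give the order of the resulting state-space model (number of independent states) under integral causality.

#2 →Sf1  (Sf1: flow source, stroke at near end)
#3 →J1  (Se1 fixes effort; stroke away)
#0 →J2  (0-jn J1 has e-setter on 3)
#1 →R1  (common-e at J1 fixed by 3)
#4 →I1  (J1: bond 3 brought effort, rest push out)
#5 →R2  (J1 effort already set via bond 3)

1  (I1 all integral)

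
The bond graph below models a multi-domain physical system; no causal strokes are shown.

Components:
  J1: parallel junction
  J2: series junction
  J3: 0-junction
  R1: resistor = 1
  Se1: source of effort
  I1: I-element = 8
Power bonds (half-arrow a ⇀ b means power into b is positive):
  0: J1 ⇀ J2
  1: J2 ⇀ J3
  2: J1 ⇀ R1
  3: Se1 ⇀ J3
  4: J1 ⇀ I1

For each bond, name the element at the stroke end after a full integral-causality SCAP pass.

β3 stroke at J3  (Se1: effort source, stroke at far end)
β1 stroke at J2  (common-e at J3 fixed by 3)
β0 stroke at J1  (only one flow-in slot at J2)
β2 stroke at R1  (J1 effort already set via bond 0)
β4 stroke at I1  (0-jn J1 has e-setter on 0)

bond 0 |J1
bond 1 |J2
bond 2 |R1
bond 3 |J3
bond 4 |I1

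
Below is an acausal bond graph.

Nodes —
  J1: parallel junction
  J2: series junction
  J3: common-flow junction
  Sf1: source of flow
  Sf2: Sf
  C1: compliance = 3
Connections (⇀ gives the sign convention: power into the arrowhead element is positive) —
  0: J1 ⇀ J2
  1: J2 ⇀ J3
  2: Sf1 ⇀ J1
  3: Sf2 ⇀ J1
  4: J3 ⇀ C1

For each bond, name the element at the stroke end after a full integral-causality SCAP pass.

b2 stroke→Sf1  (Sf1 (Sf) sets flow on bond)
b3 stroke→Sf2  (Sf2: flow source, stroke at near end)
b0 stroke→J1  (J1 needs exactly one e-in)
b1 stroke→J2  (J2: bond 0 brought flow, rest push out)
b4 stroke→J3  (J3: bond 1 brought flow, rest push out)

bond 0 stroke at J1
bond 1 stroke at J2
bond 2 stroke at Sf1
bond 3 stroke at Sf2
bond 4 stroke at J3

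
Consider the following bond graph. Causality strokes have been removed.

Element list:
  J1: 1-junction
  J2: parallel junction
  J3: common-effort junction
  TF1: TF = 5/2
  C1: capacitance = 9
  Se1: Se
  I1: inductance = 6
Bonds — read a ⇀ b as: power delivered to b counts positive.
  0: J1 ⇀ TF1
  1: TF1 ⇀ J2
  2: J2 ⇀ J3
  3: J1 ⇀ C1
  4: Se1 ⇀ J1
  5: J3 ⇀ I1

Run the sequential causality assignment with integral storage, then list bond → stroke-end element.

bond 0 stroke at TF1
bond 1 stroke at J2
bond 2 stroke at J3
bond 3 stroke at J1
bond 4 stroke at J1
bond 5 stroke at I1

bond 4 stroke→J1  (source Se1 imposes e)
bond 3 stroke→J1  (prefer integral on C1)
bond 0 stroke→TF1  (closing 1-jn rule on J1)
bond 1 stroke→J2  (through TF1, causality passes straight; one stroke at TF1)
bond 2 stroke→J3  (J2: bond 1 brought effort, rest push out)
bond 5 stroke→I1  (J3 effort already set via bond 2)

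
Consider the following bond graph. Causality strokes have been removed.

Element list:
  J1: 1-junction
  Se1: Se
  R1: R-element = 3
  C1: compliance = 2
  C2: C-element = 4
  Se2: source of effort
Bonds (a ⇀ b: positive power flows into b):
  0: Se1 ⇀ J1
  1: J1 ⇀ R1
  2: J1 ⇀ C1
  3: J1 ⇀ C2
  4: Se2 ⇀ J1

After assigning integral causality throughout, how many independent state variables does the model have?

2  (C1, C2 all integral)

b0 |J1  (Se1: effort source, stroke at far end)
b4 |J1  (Se2 fixes effort; stroke away)
b2 |J1  (C1 outputs effort q/C1)
b3 |J1  (prefer integral on C2)
b1 |R1  (only one flow-in slot at J1)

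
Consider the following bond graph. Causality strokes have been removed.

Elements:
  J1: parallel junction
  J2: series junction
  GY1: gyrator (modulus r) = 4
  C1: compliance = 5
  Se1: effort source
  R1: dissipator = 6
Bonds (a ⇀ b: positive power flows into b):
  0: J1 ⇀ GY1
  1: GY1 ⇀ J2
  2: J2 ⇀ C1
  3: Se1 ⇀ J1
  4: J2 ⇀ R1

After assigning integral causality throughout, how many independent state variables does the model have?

1  (C1 all integral)

#3 stroke→J1  (Se1 fixes effort; stroke away)
#0 stroke→GY1  (J1: bond 3 brought effort, rest push out)
#1 stroke→GY1  (GY GY1: same side as bond 0)
#2 stroke→J2  (J2: bond 1 brought flow, rest push out)
#4 stroke→J2  (J2 flow already set via bond 1)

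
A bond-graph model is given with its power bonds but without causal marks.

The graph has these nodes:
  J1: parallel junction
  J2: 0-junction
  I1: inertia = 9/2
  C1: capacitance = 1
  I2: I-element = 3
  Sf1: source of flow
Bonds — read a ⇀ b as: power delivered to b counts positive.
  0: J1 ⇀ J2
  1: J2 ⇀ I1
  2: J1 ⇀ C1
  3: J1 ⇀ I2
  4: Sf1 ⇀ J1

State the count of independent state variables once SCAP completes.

3  (C1, I1, I2 all integral)

#4 →Sf1  (source Sf1 imposes f)
#1 →I1  (prefer integral on I1)
#0 →J2  (J2: last free bond brings effort in)
#2 →J1  (prefer integral on C1)
#3 →I2  (J1 effort already set via bond 2)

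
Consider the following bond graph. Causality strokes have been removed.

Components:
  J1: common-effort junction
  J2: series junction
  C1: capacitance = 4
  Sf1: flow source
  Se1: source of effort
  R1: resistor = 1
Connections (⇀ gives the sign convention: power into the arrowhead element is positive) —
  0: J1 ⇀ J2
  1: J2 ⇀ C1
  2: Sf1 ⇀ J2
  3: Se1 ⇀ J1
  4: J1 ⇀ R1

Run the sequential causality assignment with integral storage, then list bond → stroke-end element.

#0 stroke at J2
#1 stroke at J2
#2 stroke at Sf1
#3 stroke at J1
#4 stroke at R1

bond 2 →Sf1  (Sf1 (Sf) sets flow on bond)
bond 3 →J1  (Se1 (Se) sets effort on bond)
bond 0 →J2  (common-e at J1 fixed by 3)
bond 4 →R1  (common-e at J1 fixed by 3)
bond 1 →J2  (common-f at J2 fixed by 2)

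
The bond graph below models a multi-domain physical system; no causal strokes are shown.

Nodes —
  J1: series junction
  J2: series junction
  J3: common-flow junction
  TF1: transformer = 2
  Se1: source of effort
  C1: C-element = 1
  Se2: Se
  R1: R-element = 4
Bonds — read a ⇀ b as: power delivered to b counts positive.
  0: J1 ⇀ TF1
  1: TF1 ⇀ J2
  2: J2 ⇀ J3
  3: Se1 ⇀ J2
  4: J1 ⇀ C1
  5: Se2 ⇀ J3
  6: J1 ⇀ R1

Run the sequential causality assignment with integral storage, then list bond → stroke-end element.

b0 stroke at J1
b1 stroke at TF1
b2 stroke at J2
b3 stroke at J2
b4 stroke at J1
b5 stroke at J3
b6 stroke at R1

bond 3 →J2  (Se1 fixes effort; stroke away)
bond 5 →J3  (Se2 (Se) sets effort on bond)
bond 2 →J2  (only one flow-in slot at J3)
bond 1 →TF1  (only one flow-in slot at J2)
bond 0 →J1  (TF1: transformer flips bond 1)
bond 4 →J1  (C1 outputs effort q/C1)
bond 6 →R1  (J1 needs exactly one f-in)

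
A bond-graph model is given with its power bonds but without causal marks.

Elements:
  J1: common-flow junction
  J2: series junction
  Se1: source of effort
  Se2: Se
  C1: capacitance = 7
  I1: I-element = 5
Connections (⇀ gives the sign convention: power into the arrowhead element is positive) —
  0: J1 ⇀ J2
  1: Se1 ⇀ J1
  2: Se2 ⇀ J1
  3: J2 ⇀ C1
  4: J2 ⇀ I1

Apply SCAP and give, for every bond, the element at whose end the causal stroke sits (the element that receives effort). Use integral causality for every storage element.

β0 stroke at J2
β1 stroke at J1
β2 stroke at J1
β3 stroke at J2
β4 stroke at I1

bond 1 stroke at J1  (source Se1 imposes e)
bond 2 stroke at J1  (source Se2 imposes e)
bond 0 stroke at J2  (J1: last free bond brings flow in)
bond 3 stroke at J2  (prefer integral on C1)
bond 4 stroke at I1  (J2 needs exactly one f-in)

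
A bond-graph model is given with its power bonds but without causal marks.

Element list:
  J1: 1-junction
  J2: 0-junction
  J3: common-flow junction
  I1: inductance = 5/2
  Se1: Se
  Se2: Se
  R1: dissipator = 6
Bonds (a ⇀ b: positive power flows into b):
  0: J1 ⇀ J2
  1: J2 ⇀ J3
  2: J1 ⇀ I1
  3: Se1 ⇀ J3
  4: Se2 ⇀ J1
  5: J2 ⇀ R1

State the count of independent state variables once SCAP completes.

#3 stroke→J3  (Se1 (Se) sets effort on bond)
#4 stroke→J1  (Se2 fixes effort; stroke away)
#1 stroke→J2  (closing 1-jn rule on J3)
#0 stroke→J1  (common-e at J2 fixed by 1)
#5 stroke→R1  (J2 effort already set via bond 1)
#2 stroke→I1  (J1 needs exactly one f-in)

1  (I1 all integral)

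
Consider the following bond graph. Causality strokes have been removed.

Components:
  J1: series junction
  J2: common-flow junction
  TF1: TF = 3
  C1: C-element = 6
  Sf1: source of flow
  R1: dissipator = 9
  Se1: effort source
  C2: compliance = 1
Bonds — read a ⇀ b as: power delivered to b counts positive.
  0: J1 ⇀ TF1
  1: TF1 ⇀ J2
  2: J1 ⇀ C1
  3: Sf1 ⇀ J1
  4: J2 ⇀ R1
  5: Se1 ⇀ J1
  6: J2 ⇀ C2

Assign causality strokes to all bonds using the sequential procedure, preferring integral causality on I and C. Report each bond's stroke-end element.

b0 stroke→J1
b1 stroke→TF1
b2 stroke→J1
b3 stroke→Sf1
b4 stroke→J2
b5 stroke→J1
b6 stroke→J2

b3 stroke at Sf1  (Sf1 fixes flow; stroke at Sf1)
b5 stroke at J1  (source Se1 imposes e)
b0 stroke at J1  (J1 flow already set via bond 3)
b2 stroke at J1  (common-f at J1 fixed by 3)
b1 stroke at TF1  (through TF1, causality passes straight; one stroke at TF1)
b4 stroke at J2  (1-jn J2 has f-setter on 1)
b6 stroke at J2  (J2 flow already set via bond 1)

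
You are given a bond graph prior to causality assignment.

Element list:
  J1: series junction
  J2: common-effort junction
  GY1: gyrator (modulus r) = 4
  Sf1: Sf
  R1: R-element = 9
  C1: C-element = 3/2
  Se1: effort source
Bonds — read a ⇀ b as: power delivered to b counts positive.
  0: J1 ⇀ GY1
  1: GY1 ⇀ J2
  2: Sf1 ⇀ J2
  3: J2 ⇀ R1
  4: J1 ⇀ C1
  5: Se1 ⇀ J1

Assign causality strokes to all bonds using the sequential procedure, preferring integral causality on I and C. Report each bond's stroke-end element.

β2 stroke at Sf1  (source Sf1 imposes f)
β5 stroke at J1  (Se1 fixes effort; stroke away)
β4 stroke at J1  (prefer integral on C1)
β0 stroke at GY1  (only one flow-in slot at J1)
β1 stroke at GY1  (GY1 both-in/both-out from 0)
β3 stroke at J2  (J2 needs exactly one e-in)

#0 stroke at GY1
#1 stroke at GY1
#2 stroke at Sf1
#3 stroke at J2
#4 stroke at J1
#5 stroke at J1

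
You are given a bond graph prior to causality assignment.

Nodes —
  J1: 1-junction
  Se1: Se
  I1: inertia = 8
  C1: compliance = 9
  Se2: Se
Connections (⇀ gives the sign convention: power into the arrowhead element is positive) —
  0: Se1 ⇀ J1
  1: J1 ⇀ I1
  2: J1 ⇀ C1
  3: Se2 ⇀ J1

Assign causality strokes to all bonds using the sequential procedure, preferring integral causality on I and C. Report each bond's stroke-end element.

bond 0 →J1  (Se1: effort source, stroke at far end)
bond 3 →J1  (Se2 (Se) sets effort on bond)
bond 1 →I1  (I1 integral (f out))
bond 2 →J1  (1-jn J1 has f-setter on 1)

bond 0 |J1
bond 1 |I1
bond 2 |J1
bond 3 |J1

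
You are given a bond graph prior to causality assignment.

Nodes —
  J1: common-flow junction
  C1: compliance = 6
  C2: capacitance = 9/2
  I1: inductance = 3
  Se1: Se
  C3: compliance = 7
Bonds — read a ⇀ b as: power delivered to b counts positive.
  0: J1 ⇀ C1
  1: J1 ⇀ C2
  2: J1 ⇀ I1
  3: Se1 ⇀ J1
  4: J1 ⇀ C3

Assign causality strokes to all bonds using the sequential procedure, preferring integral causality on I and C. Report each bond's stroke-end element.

β3 stroke→J1  (source Se1 imposes e)
β0 stroke→J1  (C1 integral (e out))
β1 stroke→J1  (C2 outputs effort q/C2)
β2 stroke→I1  (I1: I, integral causality)
β4 stroke→J1  (common-f at J1 fixed by 2)

bond 0 →J1
bond 1 →J1
bond 2 →I1
bond 3 →J1
bond 4 →J1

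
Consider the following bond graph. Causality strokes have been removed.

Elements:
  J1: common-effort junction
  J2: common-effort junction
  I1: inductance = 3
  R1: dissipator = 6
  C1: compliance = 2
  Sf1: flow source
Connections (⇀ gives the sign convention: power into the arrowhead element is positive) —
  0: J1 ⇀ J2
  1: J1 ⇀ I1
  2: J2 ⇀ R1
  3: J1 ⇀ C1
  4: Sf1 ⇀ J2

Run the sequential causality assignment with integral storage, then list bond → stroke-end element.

b0 →J2
b1 →I1
b2 →R1
b3 →J1
b4 →Sf1

bond 4 →Sf1  (source Sf1 imposes f)
bond 1 →I1  (I1: I, integral causality)
bond 3 →J1  (prefer integral on C1)
bond 0 →J2  (J1: bond 3 brought effort, rest push out)
bond 2 →R1  (common-e at J2 fixed by 0)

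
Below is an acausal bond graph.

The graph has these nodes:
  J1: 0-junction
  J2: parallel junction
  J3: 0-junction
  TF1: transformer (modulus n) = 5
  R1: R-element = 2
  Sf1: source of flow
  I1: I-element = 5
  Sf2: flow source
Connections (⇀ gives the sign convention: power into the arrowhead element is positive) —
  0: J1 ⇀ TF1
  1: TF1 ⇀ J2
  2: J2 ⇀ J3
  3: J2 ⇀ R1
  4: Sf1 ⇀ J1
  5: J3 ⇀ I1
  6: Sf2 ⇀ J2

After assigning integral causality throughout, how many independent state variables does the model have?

#4 stroke at Sf1  (Sf1 fixes flow; stroke at Sf1)
#6 stroke at Sf2  (Sf2 (Sf) sets flow on bond)
#0 stroke at J1  (only one effort-in slot at J1)
#1 stroke at TF1  (TF1 one-in-one-out from 0)
#5 stroke at I1  (prefer integral on I1)
#2 stroke at J3  (only one effort-in slot at J3)
#3 stroke at J2  (J2 needs exactly one e-in)

1  (I1 all integral)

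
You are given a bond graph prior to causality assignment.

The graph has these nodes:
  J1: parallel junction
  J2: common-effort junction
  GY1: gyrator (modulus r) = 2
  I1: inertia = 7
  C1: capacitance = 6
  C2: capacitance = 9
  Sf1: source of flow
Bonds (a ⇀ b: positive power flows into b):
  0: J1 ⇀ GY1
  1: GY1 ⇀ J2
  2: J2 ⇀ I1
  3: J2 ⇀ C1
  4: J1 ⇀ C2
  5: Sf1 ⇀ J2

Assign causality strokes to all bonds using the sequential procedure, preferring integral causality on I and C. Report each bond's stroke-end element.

β5 stroke at Sf1  (Sf1 (Sf) sets flow on bond)
β2 stroke at I1  (I1 integral (f out))
β3 stroke at J2  (C1 outputs effort q/C1)
β1 stroke at GY1  (common-e at J2 fixed by 3)
β0 stroke at GY1  (through GY1, causality inverts; strokes same side of GY1)
β4 stroke at J1  (closing 0-jn rule on J1)

#0 |GY1
#1 |GY1
#2 |I1
#3 |J2
#4 |J1
#5 |Sf1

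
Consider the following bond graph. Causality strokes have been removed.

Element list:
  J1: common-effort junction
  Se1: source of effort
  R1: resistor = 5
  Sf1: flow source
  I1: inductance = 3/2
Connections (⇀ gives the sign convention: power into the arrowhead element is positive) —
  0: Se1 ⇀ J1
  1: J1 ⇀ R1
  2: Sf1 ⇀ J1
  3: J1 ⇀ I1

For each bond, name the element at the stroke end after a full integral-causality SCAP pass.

b0 stroke→J1
b1 stroke→R1
b2 stroke→Sf1
b3 stroke→I1

b0 stroke at J1  (Se1 fixes effort; stroke away)
b2 stroke at Sf1  (source Sf1 imposes f)
b1 stroke at R1  (J1 effort already set via bond 0)
b3 stroke at I1  (J1 effort already set via bond 0)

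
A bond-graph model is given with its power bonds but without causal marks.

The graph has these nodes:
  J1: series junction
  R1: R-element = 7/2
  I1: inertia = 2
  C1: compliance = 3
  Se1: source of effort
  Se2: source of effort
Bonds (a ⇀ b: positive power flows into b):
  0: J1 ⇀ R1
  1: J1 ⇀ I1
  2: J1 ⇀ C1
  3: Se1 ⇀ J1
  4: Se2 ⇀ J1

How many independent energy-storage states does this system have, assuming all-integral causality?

b3 |J1  (Se1 (Se) sets effort on bond)
b4 |J1  (Se2 fixes effort; stroke away)
b1 |I1  (I1 integral (f out))
b0 |J1  (J1: bond 1 brought flow, rest push out)
b2 |J1  (common-f at J1 fixed by 1)

2  (C1, I1 all integral)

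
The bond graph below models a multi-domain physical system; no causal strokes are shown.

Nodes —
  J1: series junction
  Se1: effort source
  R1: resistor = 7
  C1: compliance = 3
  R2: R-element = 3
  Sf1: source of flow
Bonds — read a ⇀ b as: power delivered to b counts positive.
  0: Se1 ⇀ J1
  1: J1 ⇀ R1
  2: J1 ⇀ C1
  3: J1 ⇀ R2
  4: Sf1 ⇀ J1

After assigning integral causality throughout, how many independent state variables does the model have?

bond 0 stroke at J1  (source Se1 imposes e)
bond 4 stroke at Sf1  (source Sf1 imposes f)
bond 1 stroke at J1  (common-f at J1 fixed by 4)
bond 2 stroke at J1  (1-jn J1 has f-setter on 4)
bond 3 stroke at J1  (common-f at J1 fixed by 4)

1  (C1 all integral)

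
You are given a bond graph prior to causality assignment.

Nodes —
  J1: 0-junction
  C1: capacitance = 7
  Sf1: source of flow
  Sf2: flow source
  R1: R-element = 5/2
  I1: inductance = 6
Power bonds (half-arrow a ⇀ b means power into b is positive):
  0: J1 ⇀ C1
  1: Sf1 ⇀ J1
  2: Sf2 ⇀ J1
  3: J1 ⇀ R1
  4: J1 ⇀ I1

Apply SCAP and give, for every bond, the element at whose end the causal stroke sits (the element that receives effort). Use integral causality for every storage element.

#0 →J1
#1 →Sf1
#2 →Sf2
#3 →R1
#4 →I1

#1 stroke at Sf1  (Sf1 (Sf) sets flow on bond)
#2 stroke at Sf2  (Sf2 fixes flow; stroke at Sf2)
#0 stroke at J1  (prefer integral on C1)
#3 stroke at R1  (J1: bond 0 brought effort, rest push out)
#4 stroke at I1  (J1 effort already set via bond 0)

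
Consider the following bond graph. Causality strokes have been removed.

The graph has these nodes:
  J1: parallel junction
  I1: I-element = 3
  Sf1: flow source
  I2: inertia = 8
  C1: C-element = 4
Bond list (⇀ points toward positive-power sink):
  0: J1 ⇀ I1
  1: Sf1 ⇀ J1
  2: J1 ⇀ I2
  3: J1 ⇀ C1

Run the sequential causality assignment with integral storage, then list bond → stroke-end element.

bond 1 stroke at Sf1  (source Sf1 imposes f)
bond 0 stroke at I1  (I1 integral (f out))
bond 2 stroke at I2  (I2 integral (f out))
bond 3 stroke at J1  (only one effort-in slot at J1)

b0 →I1
b1 →Sf1
b2 →I2
b3 →J1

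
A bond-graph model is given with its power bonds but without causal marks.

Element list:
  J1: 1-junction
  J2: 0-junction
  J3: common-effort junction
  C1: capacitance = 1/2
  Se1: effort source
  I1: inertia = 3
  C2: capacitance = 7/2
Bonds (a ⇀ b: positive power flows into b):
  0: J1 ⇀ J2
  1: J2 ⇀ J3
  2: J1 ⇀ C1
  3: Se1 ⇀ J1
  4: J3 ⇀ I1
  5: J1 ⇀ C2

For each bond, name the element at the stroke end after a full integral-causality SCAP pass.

bond 3 stroke at J1  (Se1 fixes effort; stroke away)
bond 2 stroke at J1  (C1 integral (e out))
bond 4 stroke at I1  (I1 integral (f out))
bond 1 stroke at J3  (J3 needs exactly one e-in)
bond 0 stroke at J2  (closing 0-jn rule on J2)
bond 5 stroke at J1  (J1 flow already set via bond 0)

β0 stroke→J2
β1 stroke→J3
β2 stroke→J1
β3 stroke→J1
β4 stroke→I1
β5 stroke→J1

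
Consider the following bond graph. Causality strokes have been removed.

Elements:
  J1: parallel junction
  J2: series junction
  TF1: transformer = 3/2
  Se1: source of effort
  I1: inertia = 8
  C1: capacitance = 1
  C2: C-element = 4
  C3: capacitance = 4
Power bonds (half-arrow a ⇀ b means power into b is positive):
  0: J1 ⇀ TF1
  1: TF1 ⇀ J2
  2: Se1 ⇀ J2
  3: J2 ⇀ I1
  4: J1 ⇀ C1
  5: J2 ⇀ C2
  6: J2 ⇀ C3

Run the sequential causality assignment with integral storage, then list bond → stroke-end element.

β2 →J2  (Se1 (Se) sets effort on bond)
β3 →I1  (I1 integral (f out))
β1 →J2  (J2: bond 3 brought flow, rest push out)
β5 →J2  (J2: bond 3 brought flow, rest push out)
β6 →J2  (common-f at J2 fixed by 3)
β0 →TF1  (through TF1, causality passes straight; one stroke at TF1)
β4 →J1  (only one effort-in slot at J1)

#0 →TF1
#1 →J2
#2 →J2
#3 →I1
#4 →J1
#5 →J2
#6 →J2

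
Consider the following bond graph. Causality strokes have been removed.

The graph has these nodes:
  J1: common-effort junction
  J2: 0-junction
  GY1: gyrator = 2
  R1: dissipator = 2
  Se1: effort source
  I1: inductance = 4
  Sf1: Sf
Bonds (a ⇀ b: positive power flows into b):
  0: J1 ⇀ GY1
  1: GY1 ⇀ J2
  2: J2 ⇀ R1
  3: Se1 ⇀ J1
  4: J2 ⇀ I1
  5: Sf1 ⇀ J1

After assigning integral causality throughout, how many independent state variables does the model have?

1  (I1 all integral)

#3 stroke at J1  (Se1 fixes effort; stroke away)
#5 stroke at Sf1  (Sf1 (Sf) sets flow on bond)
#0 stroke at GY1  (J1: bond 3 brought effort, rest push out)
#1 stroke at GY1  (GY1: gyrator matches bond 0)
#4 stroke at I1  (I1 integral (f out))
#2 stroke at J2  (closing 0-jn rule on J2)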